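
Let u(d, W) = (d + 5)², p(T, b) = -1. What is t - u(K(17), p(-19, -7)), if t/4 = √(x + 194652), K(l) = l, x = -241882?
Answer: -484 + 4*I*√47230 ≈ -484.0 + 869.3*I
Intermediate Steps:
u(d, W) = (5 + d)²
t = 4*I*√47230 (t = 4*√(-241882 + 194652) = 4*√(-47230) = 4*(I*√47230) = 4*I*√47230 ≈ 869.3*I)
t - u(K(17), p(-19, -7)) = 4*I*√47230 - (5 + 17)² = 4*I*√47230 - 1*22² = 4*I*√47230 - 1*484 = 4*I*√47230 - 484 = -484 + 4*I*√47230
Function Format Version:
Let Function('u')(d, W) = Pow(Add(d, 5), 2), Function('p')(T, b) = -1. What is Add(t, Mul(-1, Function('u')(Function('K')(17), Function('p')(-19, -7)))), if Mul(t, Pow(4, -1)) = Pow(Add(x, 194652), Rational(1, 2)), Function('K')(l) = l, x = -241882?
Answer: Add(-484, Mul(4, I, Pow(47230, Rational(1, 2)))) ≈ Add(-484.00, Mul(869.30, I))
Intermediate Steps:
Function('u')(d, W) = Pow(Add(5, d), 2)
t = Mul(4, I, Pow(47230, Rational(1, 2))) (t = Mul(4, Pow(Add(-241882, 194652), Rational(1, 2))) = Mul(4, Pow(-47230, Rational(1, 2))) = Mul(4, Mul(I, Pow(47230, Rational(1, 2)))) = Mul(4, I, Pow(47230, Rational(1, 2))) ≈ Mul(869.30, I))
Add(t, Mul(-1, Function('u')(Function('K')(17), Function('p')(-19, -7)))) = Add(Mul(4, I, Pow(47230, Rational(1, 2))), Mul(-1, Pow(Add(5, 17), 2))) = Add(Mul(4, I, Pow(47230, Rational(1, 2))), Mul(-1, Pow(22, 2))) = Add(Mul(4, I, Pow(47230, Rational(1, 2))), Mul(-1, 484)) = Add(Mul(4, I, Pow(47230, Rational(1, 2))), -484) = Add(-484, Mul(4, I, Pow(47230, Rational(1, 2))))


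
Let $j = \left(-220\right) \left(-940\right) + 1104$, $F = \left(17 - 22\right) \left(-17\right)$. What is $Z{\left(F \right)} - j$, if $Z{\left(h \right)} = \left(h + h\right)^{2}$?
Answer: $-179004$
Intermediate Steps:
$F = 85$ ($F = \left(-5\right) \left(-17\right) = 85$)
$j = 207904$ ($j = 206800 + 1104 = 207904$)
$Z{\left(h \right)} = 4 h^{2}$ ($Z{\left(h \right)} = \left(2 h\right)^{2} = 4 h^{2}$)
$Z{\left(F \right)} - j = 4 \cdot 85^{2} - 207904 = 4 \cdot 7225 - 207904 = 28900 - 207904 = -179004$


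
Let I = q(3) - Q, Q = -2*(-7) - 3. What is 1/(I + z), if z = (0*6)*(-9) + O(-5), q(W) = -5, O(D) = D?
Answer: -1/21 ≈ -0.047619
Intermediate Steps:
Q = 11 (Q = 14 - 3 = 11)
I = -16 (I = -5 - 1*11 = -5 - 11 = -16)
z = -5 (z = (0*6)*(-9) - 5 = 0*(-9) - 5 = 0 - 5 = -5)
1/(I + z) = 1/(-16 - 5) = 1/(-21) = -1/21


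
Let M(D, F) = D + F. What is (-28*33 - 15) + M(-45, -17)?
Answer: -1001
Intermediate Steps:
(-28*33 - 15) + M(-45, -17) = (-28*33 - 15) + (-45 - 17) = (-924 - 15) - 62 = -939 - 62 = -1001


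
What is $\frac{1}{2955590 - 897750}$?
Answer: $\frac{1}{2057840} \approx 4.8595 \cdot 10^{-7}$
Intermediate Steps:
$\frac{1}{2955590 - 897750} = \frac{1}{2057840}$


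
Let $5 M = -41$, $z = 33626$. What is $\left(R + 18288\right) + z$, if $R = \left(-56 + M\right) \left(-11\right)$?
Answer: $\frac{263101}{5} \approx 52620.0$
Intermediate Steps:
$M = - \frac{41}{5}$ ($M = \frac{1}{5} \left(-41\right) = - \frac{41}{5} \approx -8.2$)
$R = \frac{3531}{5}$ ($R = \left(-56 - \frac{41}{5}\right) \left(-11\right) = \left(- \frac{321}{5}\right) \left(-11\right) = \frac{3531}{5} \approx 706.2$)
$\left(R + 18288\right) + z = \left(\frac{3531}{5} + 18288\right) + 33626 = \frac{94971}{5} + 33626 = \frac{263101}{5}$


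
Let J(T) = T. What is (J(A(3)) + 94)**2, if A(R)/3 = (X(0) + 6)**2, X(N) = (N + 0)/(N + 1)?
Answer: 40804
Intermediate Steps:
X(N) = N/(1 + N)
A(R) = 108 (A(R) = 3*(0/(1 + 0) + 6)**2 = 3*(0/1 + 6)**2 = 3*(0*1 + 6)**2 = 3*(0 + 6)**2 = 3*6**2 = 3*36 = 108)
(J(A(3)) + 94)**2 = (108 + 94)**2 = 202**2 = 40804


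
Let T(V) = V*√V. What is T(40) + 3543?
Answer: 3543 + 80*√10 ≈ 3796.0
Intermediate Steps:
T(V) = V^(3/2)
T(40) + 3543 = 40^(3/2) + 3543 = 80*√10 + 3543 = 3543 + 80*√10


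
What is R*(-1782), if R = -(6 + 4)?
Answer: 17820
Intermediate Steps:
R = -10 (R = -1*10 = -10)
R*(-1782) = -10*(-1782) = 17820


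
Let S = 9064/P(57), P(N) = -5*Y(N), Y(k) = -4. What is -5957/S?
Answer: -29785/2266 ≈ -13.144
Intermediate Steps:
P(N) = 20 (P(N) = -5*(-4) = 20)
S = 2266/5 (S = 9064/20 = 9064*(1/20) = 2266/5 ≈ 453.20)
-5957/S = -5957/2266/5 = -5957*5/2266 = -29785/2266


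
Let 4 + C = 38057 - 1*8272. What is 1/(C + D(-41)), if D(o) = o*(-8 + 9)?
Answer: 1/29740 ≈ 3.3625e-5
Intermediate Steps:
C = 29781 (C = -4 + (38057 - 1*8272) = -4 + (38057 - 8272) = -4 + 29785 = 29781)
D(o) = o (D(o) = o*1 = o)
1/(C + D(-41)) = 1/(29781 - 41) = 1/29740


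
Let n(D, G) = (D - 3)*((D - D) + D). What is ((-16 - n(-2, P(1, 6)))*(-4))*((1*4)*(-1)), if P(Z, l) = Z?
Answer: -416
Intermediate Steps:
n(D, G) = D*(-3 + D) (n(D, G) = (-3 + D)*(0 + D) = (-3 + D)*D = D*(-3 + D))
((-16 - n(-2, P(1, 6)))*(-4))*((1*4)*(-1)) = ((-16 - (-2)*(-3 - 2))*(-4))*((1*4)*(-1)) = ((-16 - (-2)*(-5))*(-4))*(4*(-1)) = ((-16 - 1*10)*(-4))*(-4) = ((-16 - 10)*(-4))*(-4) = -26*(-4)*(-4) = 104*(-4) = -416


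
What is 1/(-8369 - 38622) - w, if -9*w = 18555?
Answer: 290639332/140973 ≈ 2061.7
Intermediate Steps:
w = -6185/3 (w = -1/9*18555 = -6185/3 ≈ -2061.7)
1/(-8369 - 38622) - w = 1/(-8369 - 38622) - 1*(-6185/3) = 1/(-46991) + 6185/3 = -1/46991 + 6185/3 = 290639332/140973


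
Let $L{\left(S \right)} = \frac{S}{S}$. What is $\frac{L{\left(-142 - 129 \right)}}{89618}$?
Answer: $\frac{1}{89618} \approx 1.1158 \cdot 10^{-5}$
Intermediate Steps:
$L{\left(S \right)} = 1$
$\frac{L{\left(-142 - 129 \right)}}{89618} = 1 \cdot \frac{1}{89618} = \frac{1}{89618}$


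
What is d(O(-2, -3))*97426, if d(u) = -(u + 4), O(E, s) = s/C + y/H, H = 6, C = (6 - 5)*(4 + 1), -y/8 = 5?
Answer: 4773874/15 ≈ 3.1826e+5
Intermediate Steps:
y = -40 (y = -8*5 = -40)
C = 5 (C = 1*5 = 5)
O(E, s) = -20/3 + s/5 (O(E, s) = s/5 - 40/6 = s*(1/5) - 40*1/6 = s/5 - 20/3 = -20/3 + s/5)
d(u) = -4 - u (d(u) = -(4 + u) = -4 - u)
d(O(-2, -3))*97426 = (-4 - (-20/3 + (1/5)*(-3)))*97426 = (-4 - (-20/3 - 3/5))*97426 = (-4 - 1*(-109/15))*97426 = (-4 + 109/15)*97426 = (49/15)*97426 = 4773874/15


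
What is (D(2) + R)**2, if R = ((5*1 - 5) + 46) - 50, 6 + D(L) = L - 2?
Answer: 100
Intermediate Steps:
D(L) = -8 + L (D(L) = -6 + (L - 2) = -6 + (-2 + L) = -8 + L)
R = -4 (R = ((5 - 5) + 46) - 50 = (0 + 46) - 50 = 46 - 50 = -4)
(D(2) + R)**2 = ((-8 + 2) - 4)**2 = (-6 - 4)**2 = (-10)**2 = 100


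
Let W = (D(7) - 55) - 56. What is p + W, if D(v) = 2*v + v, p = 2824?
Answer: 2734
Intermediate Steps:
D(v) = 3*v
W = -90 (W = (3*7 - 55) - 56 = (21 - 55) - 56 = -34 - 56 = -90)
p + W = 2824 - 90 = 2734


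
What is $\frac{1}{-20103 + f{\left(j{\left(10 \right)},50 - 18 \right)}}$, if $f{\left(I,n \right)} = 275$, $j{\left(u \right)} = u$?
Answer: $- \frac{1}{19828} \approx -5.0434 \cdot 10^{-5}$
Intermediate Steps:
$\frac{1}{-20103 + f{\left(j{\left(10 \right)},50 - 18 \right)}} = \frac{1}{-20103 + 275} = \frac{1}{-19828} = - \frac{1}{19828}$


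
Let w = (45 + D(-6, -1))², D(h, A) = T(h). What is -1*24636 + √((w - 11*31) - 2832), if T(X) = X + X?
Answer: -24636 + 2*I*√521 ≈ -24636.0 + 45.651*I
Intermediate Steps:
T(X) = 2*X
D(h, A) = 2*h
w = 1089 (w = (45 + 2*(-6))² = (45 - 12)² = 33² = 1089)
-1*24636 + √((w - 11*31) - 2832) = -1*24636 + √((1089 - 11*31) - 2832) = -24636 + √((1089 - 1*341) - 2832) = -24636 + √((1089 - 341) - 2832) = -24636 + √(748 - 2832) = -24636 + √(-2084) = -24636 + 2*I*√521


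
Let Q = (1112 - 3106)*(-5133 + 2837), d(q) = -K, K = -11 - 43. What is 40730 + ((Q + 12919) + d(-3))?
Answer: 4631927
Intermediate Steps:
K = -54
d(q) = 54 (d(q) = -1*(-54) = 54)
Q = 4578224 (Q = -1994*(-2296) = 4578224)
40730 + ((Q + 12919) + d(-3)) = 40730 + ((4578224 + 12919) + 54) = 40730 + (4591143 + 54) = 40730 + 4591197 = 4631927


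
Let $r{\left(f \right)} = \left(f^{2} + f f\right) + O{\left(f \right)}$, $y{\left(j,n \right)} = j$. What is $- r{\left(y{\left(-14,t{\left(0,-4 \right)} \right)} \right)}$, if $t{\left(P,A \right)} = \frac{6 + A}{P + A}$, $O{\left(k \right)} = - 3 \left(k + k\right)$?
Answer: $-476$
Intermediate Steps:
$O{\left(k \right)} = - 6 k$ ($O{\left(k \right)} = - 3 \cdot 2 k = - 6 k$)
$t{\left(P,A \right)} = \frac{6 + A}{A + P}$
$r{\left(f \right)} = - 6 f + 2 f^{2}$ ($r{\left(f \right)} = \left(f^{2} + f f\right) - 6 f = \left(f^{2} + f^{2}\right) - 6 f = 2 f^{2} - 6 f = - 6 f + 2 f^{2}$)
$- r{\left(y{\left(-14,t{\left(0,-4 \right)} \right)} \right)} = - 2 \left(-14\right) \left(-3 - 14\right) = - 2 \left(-14\right) \left(-17\right) = \left(-1\right) 476 = -476$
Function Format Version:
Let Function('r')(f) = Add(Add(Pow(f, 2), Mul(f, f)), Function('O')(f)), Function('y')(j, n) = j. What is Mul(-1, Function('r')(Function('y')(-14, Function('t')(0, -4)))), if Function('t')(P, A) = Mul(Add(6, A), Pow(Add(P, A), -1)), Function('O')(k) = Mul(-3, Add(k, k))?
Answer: -476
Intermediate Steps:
Function('O')(k) = Mul(-6, k) (Function('O')(k) = Mul(-3, Mul(2, k)) = Mul(-6, k))
Function('t')(P, A) = Mul(Pow(Add(A, P), -1), Add(6, A)) (Function('t')(P, A) = Mul(Add(6, A), Pow(Add(A, P), -1)) = Mul(Pow(Add(A, P), -1), Add(6, A)))
Function('r')(f) = Add(Mul(-6, f), Mul(2, Pow(f, 2))) (Function('r')(f) = Add(Add(Pow(f, 2), Mul(f, f)), Mul(-6, f)) = Add(Add(Pow(f, 2), Pow(f, 2)), Mul(-6, f)) = Add(Mul(2, Pow(f, 2)), Mul(-6, f)) = Add(Mul(-6, f), Mul(2, Pow(f, 2))))
Mul(-1, Function('r')(Function('y')(-14, Function('t')(0, -4)))) = Mul(-1, Mul(2, -14, Add(-3, -14))) = Mul(-1, Mul(2, -14, -17)) = Mul(-1, 476) = -476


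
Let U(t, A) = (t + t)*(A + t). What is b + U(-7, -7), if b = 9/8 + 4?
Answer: 1609/8 ≈ 201.13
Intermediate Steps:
U(t, A) = 2*t*(A + t) (U(t, A) = (2*t)*(A + t) = 2*t*(A + t))
b = 41/8 (b = (⅛)*9 + 4 = 9/8 + 4 = 41/8 ≈ 5.1250)
b + U(-7, -7) = 41/8 + 2*(-7)*(-7 - 7) = 41/8 + 2*(-7)*(-14) = 41/8 + 196 = 1609/8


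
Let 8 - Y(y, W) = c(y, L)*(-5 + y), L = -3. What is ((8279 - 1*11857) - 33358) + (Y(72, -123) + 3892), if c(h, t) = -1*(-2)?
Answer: -33170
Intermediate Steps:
c(h, t) = 2
Y(y, W) = 18 - 2*y (Y(y, W) = 8 - 2*(-5 + y) = 8 - (-10 + 2*y) = 8 + (10 - 2*y) = 18 - 2*y)
((8279 - 1*11857) - 33358) + (Y(72, -123) + 3892) = ((8279 - 1*11857) - 33358) + ((18 - 2*72) + 3892) = ((8279 - 11857) - 33358) + ((18 - 144) + 3892) = (-3578 - 33358) + (-126 + 3892) = -36936 + 3766 = -33170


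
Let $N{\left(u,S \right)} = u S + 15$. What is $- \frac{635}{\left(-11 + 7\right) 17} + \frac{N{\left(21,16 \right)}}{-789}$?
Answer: $\frac{159049}{17884} \approx 8.8934$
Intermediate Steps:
$N{\left(u,S \right)} = 15 + S u$ ($N{\left(u,S \right)} = S u + 15 = 15 + S u$)
$- \frac{635}{\left(-11 + 7\right) 17} + \frac{N{\left(21,16 \right)}}{-789} = - \frac{635}{\left(-11 + 7\right) 17} + \frac{15 + 16 \cdot 21}{-789} = - \frac{635}{\left(-4\right) 17} + \left(15 + 336\right) \left(- \frac{1}{789}\right) = - \frac{635}{-68} + 351 \left(- \frac{1}{789}\right) = \left(-635\right) \left(- \frac{1}{68}\right) - \frac{117}{263} = \frac{635}{68} - \frac{117}{263} = \frac{159049}{17884}$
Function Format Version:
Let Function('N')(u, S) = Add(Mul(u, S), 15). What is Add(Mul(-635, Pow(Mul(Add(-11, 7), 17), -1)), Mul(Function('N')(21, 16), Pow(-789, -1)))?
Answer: Rational(159049, 17884) ≈ 8.8934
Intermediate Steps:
Function('N')(u, S) = Add(15, Mul(S, u)) (Function('N')(u, S) = Add(Mul(S, u), 15) = Add(15, Mul(S, u)))
Add(Mul(-635, Pow(Mul(Add(-11, 7), 17), -1)), Mul(Function('N')(21, 16), Pow(-789, -1))) = Add(Mul(-635, Pow(Mul(Add(-11, 7), 17), -1)), Mul(Add(15, Mul(16, 21)), Pow(-789, -1))) = Add(Mul(-635, Pow(Mul(-4, 17), -1)), Mul(Add(15, 336), Rational(-1, 789))) = Add(Mul(-635, Pow(-68, -1)), Mul(351, Rational(-1, 789))) = Add(Mul(-635, Rational(-1, 68)), Rational(-117, 263)) = Add(Rational(635, 68), Rational(-117, 263)) = Rational(159049, 17884)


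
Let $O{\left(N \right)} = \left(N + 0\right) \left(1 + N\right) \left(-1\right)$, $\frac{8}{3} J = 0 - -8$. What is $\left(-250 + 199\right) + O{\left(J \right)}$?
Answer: $-63$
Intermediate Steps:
$J = 3$ ($J = \frac{3 \left(0 - -8\right)}{8} = \frac{3 \left(0 + 8\right)}{8} = \frac{3}{8} \cdot 8 = 3$)
$O{\left(N \right)} = - N \left(1 + N\right)$ ($O{\left(N \right)} = N \left(1 + N\right) \left(-1\right) = - N \left(1 + N\right)$)
$\left(-250 + 199\right) + O{\left(J \right)} = \left(-250 + 199\right) - 3 \left(1 + 3\right) = -51 - 3 \cdot 4 = -51 - 12 = -63$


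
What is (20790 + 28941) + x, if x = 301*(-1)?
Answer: 49430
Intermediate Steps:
x = -301
(20790 + 28941) + x = (20790 + 28941) - 301 = 49731 - 301 = 49430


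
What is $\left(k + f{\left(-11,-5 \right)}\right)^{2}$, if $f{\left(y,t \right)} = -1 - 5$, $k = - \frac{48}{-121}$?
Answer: $\frac{459684}{14641} \approx 31.397$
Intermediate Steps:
$k = \frac{48}{121}$ ($k = \left(-48\right) \left(- \frac{1}{121}\right) = \frac{48}{121} \approx 0.39669$)
$f{\left(y,t \right)} = -6$ ($f{\left(y,t \right)} = -1 - 5 = -6$)
$\left(k + f{\left(-11,-5 \right)}\right)^{2} = \left(\frac{48}{121} - 6\right)^{2} = \left(- \frac{678}{121}\right)^{2} = \frac{459684}{14641}$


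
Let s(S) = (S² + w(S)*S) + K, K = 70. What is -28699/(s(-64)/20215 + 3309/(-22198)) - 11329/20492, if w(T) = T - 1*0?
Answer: -5614912831015567/50797680276 ≈ -1.1053e+5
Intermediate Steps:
w(T) = T (w(T) = T + 0 = T)
s(S) = 70 + 2*S² (s(S) = (S² + S*S) + 70 = (S² + S²) + 70 = 2*S² + 70 = 70 + 2*S²)
-28699/(s(-64)/20215 + 3309/(-22198)) - 11329/20492 = -28699/((70 + 2*(-64)²)/20215 + 3309/(-22198)) - 11329/20492 = -28699/((70 + 2*4096)*(1/20215) + 3309*(-1/22198)) - 11329*1/20492 = -28699/((70 + 8192)*(1/20215) - 3309/22198) - 11329/20492 = -28699/(8262*(1/20215) - 3309/22198) - 11329/20492 = -28699/(8262/20215 - 3309/22198) - 11329/20492 = -28699/116508441/448732570 - 11329/20492 = -28699*448732570/116508441 - 11329/20492 = -12878176026430/116508441 - 11329/20492 = -5614912831015567/50797680276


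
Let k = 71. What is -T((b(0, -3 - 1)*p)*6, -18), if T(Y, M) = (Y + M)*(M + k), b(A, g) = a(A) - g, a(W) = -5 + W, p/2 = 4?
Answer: 3498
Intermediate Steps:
p = 8 (p = 2*4 = 8)
b(A, g) = -5 + A - g (b(A, g) = (-5 + A) - g = -5 + A - g)
T(Y, M) = (71 + M)*(M + Y) (T(Y, M) = (Y + M)*(M + 71) = (M + Y)*(71 + M) = (71 + M)*(M + Y))
-T((b(0, -3 - 1)*p)*6, -18) = -((-18)² + 71*(-18) + 71*(((-5 + 0 - (-3 - 1))*8)*6) - 18*(-5 + 0 - (-3 - 1))*8*6) = -(324 - 1278 + 71*(((-5 + 0 - 1*(-4))*8)*6) - 18*(-5 + 0 - 1*(-4))*8*6) = -(324 - 1278 + 71*(((-5 + 0 + 4)*8)*6) - 18*(-5 + 0 + 4)*8*6) = -(324 - 1278 + 71*(-1*8*6) - 18*(-1*8)*6) = -(324 - 1278 + 71*(-8*6) - (-144)*6) = -(324 - 1278 + 71*(-48) - 18*(-48)) = -(324 - 1278 - 3408 + 864) = -1*(-3498) = 3498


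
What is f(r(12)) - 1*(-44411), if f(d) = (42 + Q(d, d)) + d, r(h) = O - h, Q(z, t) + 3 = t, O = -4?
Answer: 44418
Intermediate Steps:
Q(z, t) = -3 + t
r(h) = -4 - h
f(d) = 39 + 2*d (f(d) = (42 + (-3 + d)) + d = (39 + d) + d = 39 + 2*d)
f(r(12)) - 1*(-44411) = (39 + 2*(-4 - 1*12)) - 1*(-44411) = (39 + 2*(-4 - 12)) + 44411 = (39 + 2*(-16)) + 44411 = (39 - 32) + 44411 = 7 + 44411 = 44418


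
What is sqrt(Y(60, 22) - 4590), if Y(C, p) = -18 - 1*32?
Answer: 4*I*sqrt(290) ≈ 68.118*I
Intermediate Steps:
Y(C, p) = -50 (Y(C, p) = -18 - 32 = -50)
sqrt(Y(60, 22) - 4590) = sqrt(-50 - 4590) = sqrt(-4640) = 4*I*sqrt(290)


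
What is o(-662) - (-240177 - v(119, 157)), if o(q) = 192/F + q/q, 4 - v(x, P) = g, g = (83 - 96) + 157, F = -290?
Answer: 34805414/145 ≈ 2.4004e+5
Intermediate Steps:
g = 144 (g = -13 + 157 = 144)
v(x, P) = -140 (v(x, P) = 4 - 1*144 = 4 - 144 = -140)
o(q) = 49/145 (o(q) = 192/(-290) + q/q = 192*(-1/290) + 1 = -96/145 + 1 = 49/145)
o(-662) - (-240177 - v(119, 157)) = 49/145 - (-240177 - 1*(-140)) = 49/145 - (-240177 + 140) = 49/145 - 1*(-240037) = 49/145 + 240037 = 34805414/145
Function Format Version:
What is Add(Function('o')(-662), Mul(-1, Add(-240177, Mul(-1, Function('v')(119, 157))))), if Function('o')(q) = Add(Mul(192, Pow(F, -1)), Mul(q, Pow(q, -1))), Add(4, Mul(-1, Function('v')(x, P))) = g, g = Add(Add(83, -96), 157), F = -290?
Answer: Rational(34805414, 145) ≈ 2.4004e+5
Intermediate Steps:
g = 144 (g = Add(-13, 157) = 144)
Function('v')(x, P) = -140 (Function('v')(x, P) = Add(4, Mul(-1, 144)) = Add(4, -144) = -140)
Function('o')(q) = Rational(49, 145) (Function('o')(q) = Add(Mul(192, Pow(-290, -1)), Mul(q, Pow(q, -1))) = Add(Mul(192, Rational(-1, 290)), 1) = Add(Rational(-96, 145), 1) = Rational(49, 145))
Add(Function('o')(-662), Mul(-1, Add(-240177, Mul(-1, Function('v')(119, 157))))) = Add(Rational(49, 145), Mul(-1, Add(-240177, Mul(-1, -140)))) = Add(Rational(49, 145), Mul(-1, Add(-240177, 140))) = Add(Rational(49, 145), Mul(-1, -240037)) = Add(Rational(49, 145), 240037) = Rational(34805414, 145)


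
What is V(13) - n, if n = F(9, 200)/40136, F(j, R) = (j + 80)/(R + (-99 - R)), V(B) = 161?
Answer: 639727793/3973464 ≈ 161.00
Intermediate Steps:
F(j, R) = -80/99 - j/99 (F(j, R) = (80 + j)/(-99) = (80 + j)*(-1/99) = -80/99 - j/99)
n = -89/3973464 (n = (-80/99 - 1/99*9)/40136 = (-80/99 - 1/11)*(1/40136) = -89/99*1/40136 = -89/3973464 ≈ -2.2399e-5)
V(13) - n = 161 - 1*(-89/3973464) = 161 + 89/3973464 = 639727793/3973464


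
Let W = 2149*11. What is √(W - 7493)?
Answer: 3*√1794 ≈ 127.07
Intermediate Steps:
W = 23639
√(W - 7493) = √(23639 - 7493) = √16146 = 3*√1794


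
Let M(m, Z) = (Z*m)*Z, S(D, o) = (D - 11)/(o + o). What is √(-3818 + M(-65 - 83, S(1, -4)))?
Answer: I*√16197/2 ≈ 63.634*I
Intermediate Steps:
S(D, o) = (-11 + D)/(2*o) (S(D, o) = (-11 + D)/((2*o)) = (-11 + D)*(1/(2*o)) = (-11 + D)/(2*o))
M(m, Z) = m*Z²
√(-3818 + M(-65 - 83, S(1, -4))) = √(-3818 + (-65 - 83)*((½)*(-11 + 1)/(-4))²) = √(-3818 - 148*((½)*(-¼)*(-10))²) = √(-3818 - 148*(5/4)²) = √(-3818 - 148*25/16) = √(-3818 - 925/4) = √(-16197/4) = I*√16197/2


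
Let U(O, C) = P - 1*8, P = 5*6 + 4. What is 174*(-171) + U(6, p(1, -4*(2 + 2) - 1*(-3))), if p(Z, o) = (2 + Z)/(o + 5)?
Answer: -29728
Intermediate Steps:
P = 34 (P = 30 + 4 = 34)
p(Z, o) = (2 + Z)/(5 + o)
U(O, C) = 26 (U(O, C) = 34 - 1*8 = 34 - 8 = 26)
174*(-171) + U(6, p(1, -4*(2 + 2) - 1*(-3))) = 174*(-171) + 26 = -29754 + 26 = -29728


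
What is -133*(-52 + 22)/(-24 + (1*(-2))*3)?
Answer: -133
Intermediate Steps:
-133*(-52 + 22)/(-24 + (1*(-2))*3) = -(-3990)/(-24 - 2*3) = -(-3990)/(-24 - 6) = -(-3990)/(-30) = -(-3990)*(-1)/30 = -133*1 = -133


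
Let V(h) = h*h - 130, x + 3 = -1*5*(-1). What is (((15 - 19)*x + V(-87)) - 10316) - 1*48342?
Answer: -51227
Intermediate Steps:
x = 2 (x = -3 - 1*5*(-1) = -3 - 5*(-1) = -3 + 5 = 2)
V(h) = -130 + h**2 (V(h) = h**2 - 130 = -130 + h**2)
(((15 - 19)*x + V(-87)) - 10316) - 1*48342 = (((15 - 19)*2 + (-130 + (-87)**2)) - 10316) - 1*48342 = ((-4*2 + (-130 + 7569)) - 10316) - 48342 = ((-8 + 7439) - 10316) - 48342 = (7431 - 10316) - 48342 = -2885 - 48342 = -51227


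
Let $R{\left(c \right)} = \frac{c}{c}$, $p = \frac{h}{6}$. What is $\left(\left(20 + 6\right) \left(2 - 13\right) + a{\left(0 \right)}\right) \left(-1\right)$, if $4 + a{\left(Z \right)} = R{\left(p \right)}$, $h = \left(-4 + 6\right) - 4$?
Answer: $289$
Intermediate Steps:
$h = -2$ ($h = 2 - 4 = -2$)
$p = - \frac{1}{3}$ ($p = - \frac{2}{6} = \left(-2\right) \frac{1}{6} = - \frac{1}{3} \approx -0.33333$)
$R{\left(c \right)} = 1$
$a{\left(Z \right)} = -3$ ($a{\left(Z \right)} = -4 + 1 = -3$)
$\left(\left(20 + 6\right) \left(2 - 13\right) + a{\left(0 \right)}\right) \left(-1\right) = \left(\left(20 + 6\right) \left(2 - 13\right) - 3\right) \left(-1\right) = \left(26 \left(-11\right) - 3\right) \left(-1\right) = \left(-286 - 3\right) \left(-1\right) = \left(-289\right) \left(-1\right) = 289$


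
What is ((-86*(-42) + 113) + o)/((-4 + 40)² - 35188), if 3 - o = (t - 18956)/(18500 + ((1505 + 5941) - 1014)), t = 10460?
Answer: -5809687/52812209 ≈ -0.11001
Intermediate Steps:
o = 20823/6233 (o = 3 - (10460 - 18956)/(18500 + ((1505 + 5941) - 1014)) = 3 - (-8496)/(18500 + (7446 - 1014)) = 3 - (-8496)/(18500 + 6432) = 3 - (-8496)/24932 = 3 - 1*(-2124/6233) = 3 + 2124/6233 = 20823/6233 ≈ 3.3408)
((-86*(-42) + 113) + o)/((-4 + 40)² - 35188) = ((-86*(-42) + 113) + 20823/6233)/((-4 + 40)² - 35188) = ((3612 + 113) + 20823/6233)/(36² - 35188) = (3725 + 20823/6233)/(1296 - 35188) = (23238748/6233)/(-33892) = (23238748/6233)*(-1/33892) = -5809687/52812209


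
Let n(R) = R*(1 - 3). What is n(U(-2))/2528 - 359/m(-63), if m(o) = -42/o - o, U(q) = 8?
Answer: -170357/30178 ≈ -5.6451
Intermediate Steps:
m(o) = -o - 42/o
n(R) = -2*R (n(R) = R*(-2) = -2*R)
n(U(-2))/2528 - 359/m(-63) = -2*8/2528 - 359/(-1*(-63) - 42/(-63)) = -16*1/2528 - 359/(63 - 42*(-1/63)) = -1/158 - 359/(63 + ⅔) = -1/158 - 359/191/3 = -1/158 - 359*3/191 = -1/158 - 1077/191 = -170357/30178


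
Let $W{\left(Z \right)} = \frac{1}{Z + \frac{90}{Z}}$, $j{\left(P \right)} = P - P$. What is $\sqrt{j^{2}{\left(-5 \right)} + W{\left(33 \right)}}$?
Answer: $\frac{\sqrt{4323}}{393} \approx 0.1673$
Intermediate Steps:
$j{\left(P \right)} = 0$
$\sqrt{j^{2}{\left(-5 \right)} + W{\left(33 \right)}} = \sqrt{0^{2} + \frac{33}{90 + 33^{2}}} = \sqrt{0 + \frac{33}{90 + 1089}} = \sqrt{0 + \frac{33}{1179}} = \sqrt{0 + 33 \cdot \frac{1}{1179}} = \sqrt{0 + \frac{11}{393}} = \sqrt{\frac{11}{393}} = \frac{\sqrt{4323}}{393}$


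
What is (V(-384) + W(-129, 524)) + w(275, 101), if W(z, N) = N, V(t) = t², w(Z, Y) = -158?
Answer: 147822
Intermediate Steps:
(V(-384) + W(-129, 524)) + w(275, 101) = ((-384)² + 524) - 158 = (147456 + 524) - 158 = 147980 - 158 = 147822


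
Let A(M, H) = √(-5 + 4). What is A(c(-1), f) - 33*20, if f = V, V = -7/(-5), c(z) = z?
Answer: -660 + I ≈ -660.0 + 1.0*I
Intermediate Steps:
V = 7/5 (V = -7*(-⅕) = 7/5 ≈ 1.4000)
f = 7/5 ≈ 1.4000
A(M, H) = I (A(M, H) = √(-1) = I)
A(c(-1), f) - 33*20 = I - 33*20 = I - 660 = -660 + I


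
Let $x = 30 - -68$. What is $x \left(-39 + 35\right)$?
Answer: $-392$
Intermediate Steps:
$x = 98$ ($x = 30 + 68 = 98$)
$x \left(-39 + 35\right) = 98 \left(-39 + 35\right) = 98 \left(-4\right) = -392$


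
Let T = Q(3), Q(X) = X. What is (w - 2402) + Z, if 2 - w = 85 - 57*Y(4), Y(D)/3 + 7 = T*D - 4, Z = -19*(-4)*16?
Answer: -1098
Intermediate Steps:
T = 3
Z = 1216 (Z = 76*16 = 1216)
Y(D) = -33 + 9*D (Y(D) = -21 + 3*(3*D - 4) = -21 + 3*(-4 + 3*D) = -21 + (-12 + 9*D) = -33 + 9*D)
w = 88 (w = 2 - (85 - 57*(-33 + 9*4)) = 2 - (85 - 57*(-33 + 36)) = 2 - (85 - 57*3) = 2 - (85 - 171) = 2 - 1*(-86) = 2 + 86 = 88)
(w - 2402) + Z = (88 - 2402) + 1216 = -2314 + 1216 = -1098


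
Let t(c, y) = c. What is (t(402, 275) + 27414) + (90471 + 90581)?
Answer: 208868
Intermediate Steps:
(t(402, 275) + 27414) + (90471 + 90581) = (402 + 27414) + (90471 + 90581) = 27816 + 181052 = 208868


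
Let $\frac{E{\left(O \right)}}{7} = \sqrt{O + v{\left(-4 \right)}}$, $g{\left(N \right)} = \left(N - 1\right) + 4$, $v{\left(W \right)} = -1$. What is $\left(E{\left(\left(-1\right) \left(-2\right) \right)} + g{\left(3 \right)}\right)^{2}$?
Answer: $169$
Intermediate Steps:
$g{\left(N \right)} = 3 + N$ ($g{\left(N \right)} = \left(-1 + N\right) + 4 = 3 + N$)
$E{\left(O \right)} = 7 \sqrt{-1 + O}$ ($E{\left(O \right)} = 7 \sqrt{O - 1} = 7 \sqrt{-1 + O}$)
$\left(E{\left(\left(-1\right) \left(-2\right) \right)} + g{\left(3 \right)}\right)^{2} = \left(7 \sqrt{-1 - -2} + \left(3 + 3\right)\right)^{2} = \left(7 \sqrt{-1 + 2} + 6\right)^{2} = \left(7 \sqrt{1} + 6\right)^{2} = \left(7 \cdot 1 + 6\right)^{2} = \left(7 + 6\right)^{2} = 13^{2} = 169$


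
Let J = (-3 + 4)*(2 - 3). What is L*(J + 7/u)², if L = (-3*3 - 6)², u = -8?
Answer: 50625/64 ≈ 791.02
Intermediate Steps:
J = -1 (J = 1*(-1) = -1)
L = 225 (L = (-9 - 6)² = (-15)² = 225)
L*(J + 7/u)² = 225*(-1 + 7/(-8))² = 225*(-1 + 7*(-⅛))² = 225*(-1 - 7/8)² = 225*(-15/8)² = 225*(225/64) = 50625/64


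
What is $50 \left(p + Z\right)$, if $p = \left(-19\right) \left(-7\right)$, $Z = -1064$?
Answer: $-46550$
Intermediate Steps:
$p = 133$
$50 \left(p + Z\right) = 50 \left(133 - 1064\right) = 50 \left(-931\right) = -46550$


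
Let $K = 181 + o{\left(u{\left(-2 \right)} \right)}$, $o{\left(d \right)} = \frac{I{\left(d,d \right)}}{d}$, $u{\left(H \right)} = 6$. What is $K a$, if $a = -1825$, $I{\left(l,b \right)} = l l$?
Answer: $-341275$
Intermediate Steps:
$I{\left(l,b \right)} = l^{2}$
$o{\left(d \right)} = d$ ($o{\left(d \right)} = \frac{d^{2}}{d} = d$)
$K = 187$ ($K = 181 + 6 = 187$)
$K a = 187 \left(-1825\right) = -341275$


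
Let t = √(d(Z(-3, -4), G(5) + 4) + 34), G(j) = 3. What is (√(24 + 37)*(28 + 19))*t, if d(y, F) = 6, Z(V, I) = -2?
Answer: 94*√610 ≈ 2321.6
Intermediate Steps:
t = 2*√10 (t = √(6 + 34) = √40 = 2*√10 ≈ 6.3246)
(√(24 + 37)*(28 + 19))*t = (√(24 + 37)*(28 + 19))*(2*√10) = (√61*47)*(2*√10) = (47*√61)*(2*√10) = 94*√610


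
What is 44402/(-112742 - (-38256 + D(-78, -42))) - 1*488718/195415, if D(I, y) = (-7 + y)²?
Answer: -2434361984/790782795 ≈ -3.0784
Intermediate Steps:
44402/(-112742 - (-38256 + D(-78, -42))) - 1*488718/195415 = 44402/(-112742 - (-38256 + (-7 - 42)²)) - 1*488718/195415 = 44402/(-112742 - (-38256 + (-49)²)) - 488718*1/195415 = 44402/(-112742 - (-38256 + 2401)) - 25722/10285 = 44402/(-112742 - 1*(-35855)) - 25722/10285 = 44402/(-112742 + 35855) - 25722/10285 = 44402/(-76887) - 25722/10285 = 44402*(-1/76887) - 25722/10285 = -44402/76887 - 25722/10285 = -2434361984/790782795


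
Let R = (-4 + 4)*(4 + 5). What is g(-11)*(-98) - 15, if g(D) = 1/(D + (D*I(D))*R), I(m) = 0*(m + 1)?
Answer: -67/11 ≈ -6.0909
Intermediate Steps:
I(m) = 0 (I(m) = 0*(1 + m) = 0)
R = 0 (R = 0*9 = 0)
g(D) = 1/D (g(D) = 1/(D + (D*0)*0) = 1/(D + 0*0) = 1/(D + 0) = 1/D)
g(-11)*(-98) - 15 = -98/(-11) - 15 = -1/11*(-98) - 15 = 98/11 - 15 = -67/11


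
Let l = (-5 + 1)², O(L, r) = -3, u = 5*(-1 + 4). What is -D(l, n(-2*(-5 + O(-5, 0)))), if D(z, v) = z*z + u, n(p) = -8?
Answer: -271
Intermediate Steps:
u = 15 (u = 5*3 = 15)
l = 16 (l = (-4)² = 16)
D(z, v) = 15 + z² (D(z, v) = z*z + 15 = z² + 15 = 15 + z²)
-D(l, n(-2*(-5 + O(-5, 0)))) = -(15 + 16²) = -(15 + 256) = -1*271 = -271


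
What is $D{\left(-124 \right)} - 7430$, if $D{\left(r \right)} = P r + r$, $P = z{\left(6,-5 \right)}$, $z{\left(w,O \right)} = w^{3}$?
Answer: $-34338$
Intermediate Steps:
$P = 216$ ($P = 6^{3} = 216$)
$D{\left(r \right)} = 217 r$ ($D{\left(r \right)} = 216 r + r = 217 r$)
$D{\left(-124 \right)} - 7430 = 217 \left(-124\right) - 7430 = -26908 - 7430 = -34338$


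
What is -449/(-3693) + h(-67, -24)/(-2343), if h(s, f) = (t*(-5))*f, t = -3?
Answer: 793829/2884233 ≈ 0.27523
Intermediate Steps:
h(s, f) = 15*f (h(s, f) = (-3*(-5))*f = 15*f)
-449/(-3693) + h(-67, -24)/(-2343) = -449/(-3693) + (15*(-24))/(-2343) = -449*(-1/3693) - 360*(-1/2343) = 449/3693 + 120/781 = 793829/2884233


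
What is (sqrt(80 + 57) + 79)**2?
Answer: (79 + sqrt(137))**2 ≈ 8227.3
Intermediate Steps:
(sqrt(80 + 57) + 79)**2 = (sqrt(137) + 79)**2 = (79 + sqrt(137))**2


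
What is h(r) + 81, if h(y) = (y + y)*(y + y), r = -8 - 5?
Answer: 757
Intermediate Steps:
r = -13
h(y) = 4*y² (h(y) = (2*y)*(2*y) = 4*y²)
h(r) + 81 = 4*(-13)² + 81 = 4*169 + 81 = 676 + 81 = 757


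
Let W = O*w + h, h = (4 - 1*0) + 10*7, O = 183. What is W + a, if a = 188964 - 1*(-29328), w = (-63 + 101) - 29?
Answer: 220013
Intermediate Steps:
h = 74 (h = (4 + 0) + 70 = 4 + 70 = 74)
w = 9 (w = 38 - 29 = 9)
W = 1721 (W = 183*9 + 74 = 1647 + 74 = 1721)
a = 218292 (a = 188964 + 29328 = 218292)
W + a = 1721 + 218292 = 220013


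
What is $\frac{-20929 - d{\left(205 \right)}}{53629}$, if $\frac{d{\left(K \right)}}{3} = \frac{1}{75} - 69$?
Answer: $- \frac{518051}{1340725} \approx -0.3864$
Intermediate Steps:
$d{\left(K \right)} = - \frac{5174}{25}$ ($d{\left(K \right)} = 3 \left(\frac{1}{75} - 69\right) = 3 \left(- \frac{5174}{75}\right) = - \frac{5174}{25}$)
$\frac{-20929 - d{\left(205 \right)}}{53629} = \frac{-20929 - - \frac{5174}{25}}{53629} = \left(-20929 + \frac{5174}{25}\right) \frac{1}{53629} = \left(- \frac{518051}{25}\right) \frac{1}{53629} = - \frac{518051}{1340725}$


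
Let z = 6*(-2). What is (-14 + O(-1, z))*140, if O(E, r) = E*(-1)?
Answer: -1820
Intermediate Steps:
z = -12
O(E, r) = -E
(-14 + O(-1, z))*140 = (-14 - 1*(-1))*140 = (-14 + 1)*140 = -13*140 = -1820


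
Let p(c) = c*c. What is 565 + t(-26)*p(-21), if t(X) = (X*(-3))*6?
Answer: 206953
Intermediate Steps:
p(c) = c²
t(X) = -18*X (t(X) = -3*X*6 = -18*X)
565 + t(-26)*p(-21) = 565 - 18*(-26)*(-21)² = 565 + 468*441 = 565 + 206388 = 206953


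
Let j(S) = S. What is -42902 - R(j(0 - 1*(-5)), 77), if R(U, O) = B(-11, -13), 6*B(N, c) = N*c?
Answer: -257555/6 ≈ -42926.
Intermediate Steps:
B(N, c) = N*c/6 (B(N, c) = (N*c)/6 = N*c/6)
R(U, O) = 143/6 (R(U, O) = (1/6)*(-11)*(-13) = 143/6)
-42902 - R(j(0 - 1*(-5)), 77) = -42902 - 1*143/6 = -42902 - 143/6 = -257555/6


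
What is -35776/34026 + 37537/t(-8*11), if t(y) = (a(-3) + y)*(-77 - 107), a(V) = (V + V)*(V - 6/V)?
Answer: 368722837/256692144 ≈ 1.4364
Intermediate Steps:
a(V) = 2*V*(V - 6/V) (a(V) = (2*V)*(V - 6/V) = 2*V*(V - 6/V))
t(y) = -1104 - 184*y (t(y) = ((-12 + 2*(-3)²) + y)*(-77 - 107) = ((-12 + 2*9) + y)*(-184) = ((-12 + 18) + y)*(-184) = (6 + y)*(-184) = -1104 - 184*y)
-35776/34026 + 37537/t(-8*11) = -35776/34026 + 37537/(-1104 - (-1472)*11) = -35776*1/34026 + 37537/(-1104 - 184*(-88)) = -17888/17013 + 37537/(-1104 + 16192) = -17888/17013 + 37537/15088 = 368722837/256692144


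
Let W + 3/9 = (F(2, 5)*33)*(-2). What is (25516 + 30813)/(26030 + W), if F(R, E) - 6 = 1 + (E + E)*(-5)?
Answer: 168987/86603 ≈ 1.9513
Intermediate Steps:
F(R, E) = 7 - 10*E (F(R, E) = 6 + (1 + (E + E)*(-5)) = 6 + (1 + (2*E)*(-5)) = 6 + (1 - 10*E) = 7 - 10*E)
W = 8513/3 (W = -⅓ + ((7 - 10*5)*33)*(-2) = -⅓ + ((7 - 50)*33)*(-2) = -⅓ - 43*33*(-2) = -⅓ - 1419*(-2) = -⅓ + 2838 = 8513/3 ≈ 2837.7)
(25516 + 30813)/(26030 + W) = (25516 + 30813)/(26030 + 8513/3) = 56329/(86603/3) = 56329*(3/86603) = 168987/86603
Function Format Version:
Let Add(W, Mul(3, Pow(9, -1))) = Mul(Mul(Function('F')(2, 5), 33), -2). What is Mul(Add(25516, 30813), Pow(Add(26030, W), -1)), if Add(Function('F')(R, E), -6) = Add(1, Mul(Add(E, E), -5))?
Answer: Rational(168987, 86603) ≈ 1.9513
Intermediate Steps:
Function('F')(R, E) = Add(7, Mul(-10, E)) (Function('F')(R, E) = Add(6, Add(1, Mul(Add(E, E), -5))) = Add(6, Add(1, Mul(Mul(2, E), -5))) = Add(6, Add(1, Mul(-10, E))) = Add(7, Mul(-10, E)))
W = Rational(8513, 3) (W = Add(Rational(-1, 3), Mul(Mul(Add(7, Mul(-10, 5)), 33), -2)) = Add(Rational(-1, 3), Mul(Mul(Add(7, -50), 33), -2)) = Add(Rational(-1, 3), Mul(Mul(-43, 33), -2)) = Add(Rational(-1, 3), Mul(-1419, -2)) = Add(Rational(-1, 3), 2838) = Rational(8513, 3) ≈ 2837.7)
Mul(Add(25516, 30813), Pow(Add(26030, W), -1)) = Mul(Add(25516, 30813), Pow(Add(26030, Rational(8513, 3)), -1)) = Mul(56329, Pow(Rational(86603, 3), -1)) = Mul(56329, Rational(3, 86603)) = Rational(168987, 86603)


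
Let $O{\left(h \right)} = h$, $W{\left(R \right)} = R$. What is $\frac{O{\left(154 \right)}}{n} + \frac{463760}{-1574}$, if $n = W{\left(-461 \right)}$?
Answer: $- \frac{107017878}{362807} \approx -294.97$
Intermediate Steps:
$n = -461$
$\frac{O{\left(154 \right)}}{n} + \frac{463760}{-1574} = \frac{154}{-461} + \frac{463760}{-1574} = 154 \left(- \frac{1}{461}\right) + 463760 \left(- \frac{1}{1574}\right) = - \frac{154}{461} - \frac{231880}{787} = - \frac{107017878}{362807}$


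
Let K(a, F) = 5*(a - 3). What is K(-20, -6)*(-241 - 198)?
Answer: 50485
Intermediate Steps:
K(a, F) = -15 + 5*a (K(a, F) = 5*(-3 + a) = -15 + 5*a)
K(-20, -6)*(-241 - 198) = (-15 + 5*(-20))*(-241 - 198) = (-15 - 100)*(-439) = -115*(-439) = 50485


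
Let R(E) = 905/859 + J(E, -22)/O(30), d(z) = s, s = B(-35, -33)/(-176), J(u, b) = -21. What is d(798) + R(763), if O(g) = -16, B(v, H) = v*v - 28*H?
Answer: -744141/75592 ≈ -9.8442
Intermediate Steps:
B(v, H) = v² - 28*H
s = -2149/176 (s = ((-35)² - 28*(-33))/(-176) = (1225 + 924)*(-1/176) = 2149*(-1/176) = -2149/176 ≈ -12.210)
d(z) = -2149/176
R(E) = 32519/13744 (R(E) = 905/859 - 21/(-16) = 905*(1/859) - 21*(-1/16) = 905/859 + 21/16 = 32519/13744)
d(798) + R(763) = -2149/176 + 32519/13744 = -744141/75592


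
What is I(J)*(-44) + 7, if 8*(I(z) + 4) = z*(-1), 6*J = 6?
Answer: 377/2 ≈ 188.50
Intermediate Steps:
J = 1 (J = (⅙)*6 = 1)
I(z) = -4 - z/8 (I(z) = -4 + (z*(-1))/8 = -4 + (-z)/8 = -4 - z/8)
I(J)*(-44) + 7 = (-4 - ⅛*1)*(-44) + 7 = (-4 - ⅛)*(-44) + 7 = -33/8*(-44) + 7 = 363/2 + 7 = 377/2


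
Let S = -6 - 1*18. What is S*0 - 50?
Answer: -50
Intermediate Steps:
S = -24 (S = -6 - 18 = -24)
S*0 - 50 = -24*0 - 50 = 0 - 50 = -50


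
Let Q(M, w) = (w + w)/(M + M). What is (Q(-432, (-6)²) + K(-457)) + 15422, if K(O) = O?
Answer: 179579/12 ≈ 14965.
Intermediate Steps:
Q(M, w) = w/M (Q(M, w) = (2*w)/((2*M)) = (2*w)*(1/(2*M)) = w/M)
(Q(-432, (-6)²) + K(-457)) + 15422 = ((-6)²/(-432) - 457) + 15422 = (36*(-1/432) - 457) + 15422 = (-1/12 - 457) + 15422 = -5485/12 + 15422 = 179579/12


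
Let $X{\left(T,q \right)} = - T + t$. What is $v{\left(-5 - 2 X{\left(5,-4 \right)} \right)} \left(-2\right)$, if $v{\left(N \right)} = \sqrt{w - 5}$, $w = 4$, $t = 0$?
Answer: $- 2 i \approx - 2.0 i$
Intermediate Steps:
$X{\left(T,q \right)} = - T$ ($X{\left(T,q \right)} = - T + 0 = - T$)
$v{\left(N \right)} = i$ ($v{\left(N \right)} = \sqrt{4 - 5} = \sqrt{-1} = i$)
$v{\left(-5 - 2 X{\left(5,-4 \right)} \right)} \left(-2\right) = i \left(-2\right) = - 2 i$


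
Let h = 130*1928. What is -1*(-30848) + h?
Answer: 281488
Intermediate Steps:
h = 250640
-1*(-30848) + h = -1*(-30848) + 250640 = 30848 + 250640 = 281488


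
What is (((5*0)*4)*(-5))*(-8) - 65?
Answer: -65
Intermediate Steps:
(((5*0)*4)*(-5))*(-8) - 65 = ((0*4)*(-5))*(-8) - 65 = (0*(-5))*(-8) - 65 = 0*(-8) - 65 = 0 - 65 = -65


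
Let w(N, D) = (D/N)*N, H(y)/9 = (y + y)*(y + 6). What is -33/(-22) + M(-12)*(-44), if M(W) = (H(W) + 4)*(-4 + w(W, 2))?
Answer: 228803/2 ≈ 1.1440e+5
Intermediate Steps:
H(y) = 18*y*(6 + y) (H(y) = 9*((y + y)*(y + 6)) = 9*((2*y)*(6 + y)) = 9*(2*y*(6 + y)) = 18*y*(6 + y))
w(N, D) = D
M(W) = -8 - 36*W*(6 + W) (M(W) = (18*W*(6 + W) + 4)*(-4 + 2) = (4 + 18*W*(6 + W))*(-2) = -8 - 36*W*(6 + W))
-33/(-22) + M(-12)*(-44) = -33/(-22) + (-8 - 36*(-12)*(6 - 12))*(-44) = -33*(-1/22) + (-8 - 36*(-12)*(-6))*(-44) = 3/2 + (-8 - 2592)*(-44) = 3/2 - 2600*(-44) = 3/2 + 114400 = 228803/2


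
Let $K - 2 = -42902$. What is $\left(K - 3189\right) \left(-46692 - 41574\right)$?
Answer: $4068091674$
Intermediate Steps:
$K = -42900$ ($K = 2 - 42902 = -42900$)
$\left(K - 3189\right) \left(-46692 - 41574\right) = \left(-42900 - 3189\right) \left(-46692 - 41574\right) = \left(-46089\right) \left(-88266\right) = 4068091674$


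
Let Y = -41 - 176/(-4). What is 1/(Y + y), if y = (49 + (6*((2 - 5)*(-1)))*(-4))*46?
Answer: -1/1055 ≈ -0.00094787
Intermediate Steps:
y = -1058 (y = (49 + (6*(-3*(-1)))*(-4))*46 = (49 + (6*3)*(-4))*46 = (49 + 18*(-4))*46 = (49 - 72)*46 = -23*46 = -1058)
Y = 3 (Y = -41 - 176*(-1)/4 = -41 - 4*(-11) = -41 + 44 = 3)
1/(Y + y) = 1/(3 - 1058) = 1/(-1055) = -1/1055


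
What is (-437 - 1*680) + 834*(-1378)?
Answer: -1150369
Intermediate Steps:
(-437 - 1*680) + 834*(-1378) = (-437 - 680) - 1149252 = -1117 - 1149252 = -1150369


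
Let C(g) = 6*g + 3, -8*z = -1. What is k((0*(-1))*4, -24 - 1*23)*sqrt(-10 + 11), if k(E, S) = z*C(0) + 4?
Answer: 35/8 ≈ 4.3750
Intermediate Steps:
z = 1/8 (z = -1/8*(-1) = 1/8 ≈ 0.12500)
C(g) = 3 + 6*g
k(E, S) = 35/8 (k(E, S) = (3 + 6*0)/8 + 4 = (3 + 0)/8 + 4 = (1/8)*3 + 4 = 3/8 + 4 = 35/8)
k((0*(-1))*4, -24 - 1*23)*sqrt(-10 + 11) = 35*sqrt(-10 + 11)/8 = 35*sqrt(1)/8 = (35/8)*1 = 35/8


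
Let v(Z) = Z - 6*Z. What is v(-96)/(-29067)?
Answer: -160/9689 ≈ -0.016514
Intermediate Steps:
v(Z) = -5*Z
v(-96)/(-29067) = -5*(-96)/(-29067) = 480*(-1/29067) = -160/9689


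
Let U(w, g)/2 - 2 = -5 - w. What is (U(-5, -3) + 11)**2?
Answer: 225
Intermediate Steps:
U(w, g) = -6 - 2*w (U(w, g) = 4 + 2*(-5 - w) = 4 + (-10 - 2*w) = -6 - 2*w)
(U(-5, -3) + 11)**2 = ((-6 - 2*(-5)) + 11)**2 = ((-6 + 10) + 11)**2 = (4 + 11)**2 = 15**2 = 225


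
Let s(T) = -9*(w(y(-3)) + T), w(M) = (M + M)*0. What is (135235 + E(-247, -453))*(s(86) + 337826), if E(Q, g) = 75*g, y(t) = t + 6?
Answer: 34129885520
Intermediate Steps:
y(t) = 6 + t
w(M) = 0 (w(M) = (2*M)*0 = 0)
s(T) = -9*T (s(T) = -9*(0 + T) = -9*T)
(135235 + E(-247, -453))*(s(86) + 337826) = (135235 + 75*(-453))*(-9*86 + 337826) = (135235 - 33975)*(-774 + 337826) = 101260*337052 = 34129885520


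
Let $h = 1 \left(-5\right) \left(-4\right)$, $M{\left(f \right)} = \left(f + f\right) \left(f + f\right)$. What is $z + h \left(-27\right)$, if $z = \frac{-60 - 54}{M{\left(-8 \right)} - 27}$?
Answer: $- \frac{123774}{229} \approx -540.5$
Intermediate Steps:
$M{\left(f \right)} = 4 f^{2}$ ($M{\left(f \right)} = 2 f 2 f = 4 f^{2}$)
$z = - \frac{114}{229}$ ($z = \frac{-60 - 54}{4 \left(-8\right)^{2} - 27} = - \frac{114}{4 \cdot 64 - 27} = - \frac{114}{256 - 27} = - \frac{114}{229} \approx -0.49782$)
$h = 20$ ($h = \left(-5\right) \left(-4\right) = 20$)
$z + h \left(-27\right) = - \frac{114}{229} + 20 \left(-27\right) = - \frac{114}{229} - 540 = - \frac{123774}{229}$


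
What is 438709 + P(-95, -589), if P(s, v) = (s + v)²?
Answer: 906565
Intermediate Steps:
438709 + P(-95, -589) = 438709 + (-95 - 589)² = 438709 + (-684)² = 438709 + 467856 = 906565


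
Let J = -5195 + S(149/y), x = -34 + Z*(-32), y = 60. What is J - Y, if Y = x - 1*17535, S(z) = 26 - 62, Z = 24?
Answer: 13106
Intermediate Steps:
x = -802 (x = -34 + 24*(-32) = -34 - 768 = -802)
S(z) = -36
Y = -18337 (Y = -802 - 1*17535 = -802 - 17535 = -18337)
J = -5231 (J = -5195 - 36 = -5231)
J - Y = -5231 - 1*(-18337) = -5231 + 18337 = 13106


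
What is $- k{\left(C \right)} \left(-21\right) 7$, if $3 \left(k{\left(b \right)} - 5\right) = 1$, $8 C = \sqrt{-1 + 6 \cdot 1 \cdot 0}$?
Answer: $784$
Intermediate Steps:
$C = \frac{i}{8}$ ($C = \frac{\sqrt{-1 + 6 \cdot 1 \cdot 0}}{8} = \frac{\sqrt{-1 + 6 \cdot 0}}{8} = \frac{\sqrt{-1 + 0}}{8} = \frac{\sqrt{-1}}{8} = \frac{i}{8} \approx 0.125 i$)
$k{\left(b \right)} = \frac{16}{3}$ ($k{\left(b \right)} = 5 + \frac{1}{3} \cdot 1 = 5 + \frac{1}{3} = \frac{16}{3}$)
$- k{\left(C \right)} \left(-21\right) 7 = \left(-1\right) \frac{16}{3} \left(-21\right) 7 = \left(- \frac{16}{3}\right) \left(-21\right) 7 = 112 \cdot 7 = 784$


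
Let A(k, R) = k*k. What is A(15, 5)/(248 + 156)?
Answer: 225/404 ≈ 0.55693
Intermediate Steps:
A(k, R) = k²
A(15, 5)/(248 + 156) = 15²/(248 + 156) = 225/404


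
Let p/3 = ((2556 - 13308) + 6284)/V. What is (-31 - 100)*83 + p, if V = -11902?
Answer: -64698521/5951 ≈ -10872.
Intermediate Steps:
p = 6702/5951 (p = 3*(((2556 - 13308) + 6284)/(-11902)) = 3*((-10752 + 6284)*(-1/11902)) = 3*(-4468*(-1/11902)) = 3*(2234/5951) = 6702/5951 ≈ 1.1262)
(-31 - 100)*83 + p = (-31 - 100)*83 + 6702/5951 = -131*83 + 6702/5951 = -10873 + 6702/5951 = -64698521/5951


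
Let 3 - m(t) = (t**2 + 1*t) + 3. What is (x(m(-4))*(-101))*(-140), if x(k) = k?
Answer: -169680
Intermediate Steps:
m(t) = -t - t**2 (m(t) = 3 - ((t**2 + 1*t) + 3) = 3 - ((t**2 + t) + 3) = 3 - ((t + t**2) + 3) = 3 - (3 + t + t**2) = 3 + (-3 - t - t**2) = -t - t**2)
(x(m(-4))*(-101))*(-140) = (-1*(-4)*(1 - 4)*(-101))*(-140) = (-1*(-4)*(-3)*(-101))*(-140) = -12*(-101)*(-140) = 1212*(-140) = -169680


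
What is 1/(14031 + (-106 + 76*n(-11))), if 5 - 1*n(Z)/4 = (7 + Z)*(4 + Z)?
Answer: 1/6933 ≈ 0.00014424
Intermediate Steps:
n(Z) = 20 - 4*(4 + Z)*(7 + Z) (n(Z) = 20 - 4*(7 + Z)*(4 + Z) = 20 - 4*(4 + Z)*(7 + Z))
1/(14031 + (-106 + 76*n(-11))) = 1/(14031 + (-106 + 76*(-92 - 44*(-11) - 4*(-11)**2))) = 1/(14031 + (-106 + 76*(-92 + 484 - 4*121))) = 1/(14031 + (-106 + 76*(-92 + 484 - 484))) = 1/(14031 + (-106 + 76*(-92))) = 1/(14031 + (-106 - 6992)) = 1/(14031 - 7098) = 1/6933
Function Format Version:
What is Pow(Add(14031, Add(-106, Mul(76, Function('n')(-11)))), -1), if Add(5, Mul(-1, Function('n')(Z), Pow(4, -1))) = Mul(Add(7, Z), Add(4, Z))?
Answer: Rational(1, 6933) ≈ 0.00014424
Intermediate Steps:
Function('n')(Z) = Add(20, Mul(-4, Add(4, Z), Add(7, Z))) (Function('n')(Z) = Add(20, Mul(-4, Mul(Add(7, Z), Add(4, Z)))) = Add(20, Mul(-4, Mul(Add(4, Z), Add(7, Z)))) = Add(20, Mul(-4, Add(4, Z), Add(7, Z))))
Pow(Add(14031, Add(-106, Mul(76, Function('n')(-11)))), -1) = Pow(Add(14031, Add(-106, Mul(76, Add(-92, Mul(-44, -11), Mul(-4, Pow(-11, 2)))))), -1) = Pow(Add(14031, Add(-106, Mul(76, Add(-92, 484, Mul(-4, 121))))), -1) = Pow(Add(14031, Add(-106, Mul(76, Add(-92, 484, -484)))), -1) = Pow(Add(14031, Add(-106, Mul(76, -92))), -1) = Pow(Add(14031, Add(-106, -6992)), -1) = Pow(Add(14031, -7098), -1) = Pow(6933, -1) = Rational(1, 6933)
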